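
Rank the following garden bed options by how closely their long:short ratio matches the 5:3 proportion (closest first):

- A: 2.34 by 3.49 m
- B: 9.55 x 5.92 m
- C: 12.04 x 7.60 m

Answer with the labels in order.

A: 3.49/2.34 ≈ 1.491 → |1.491 − 1.667| = 0.176
B: 9.55/5.92 ≈ 1.613 → |1.613 − 1.667| = 0.054
C: 12.04/7.60 ≈ 1.584 → |1.584 − 1.667| = 0.083

B, C, A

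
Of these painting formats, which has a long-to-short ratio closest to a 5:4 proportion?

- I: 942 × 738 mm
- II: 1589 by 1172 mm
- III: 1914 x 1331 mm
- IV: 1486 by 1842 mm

Ratios (long/short): I ≈ 1.276; II ≈ 1.356; III ≈ 1.438; IV ≈ 1.240.
5:4 ≈ 1.250; option IV is nearest (Δ 0.010).

IV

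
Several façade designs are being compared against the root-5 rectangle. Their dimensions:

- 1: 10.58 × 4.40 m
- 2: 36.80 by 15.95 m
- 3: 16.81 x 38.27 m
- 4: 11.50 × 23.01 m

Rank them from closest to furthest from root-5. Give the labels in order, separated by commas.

3, 2, 1, 4

Ratios: 1 = 10.58 / 4.40 ≈ 2.405; 2 = 36.80 / 15.95 ≈ 2.307; 3 = 38.27 / 16.81 ≈ 2.277; 4 = 23.01 / 11.50 ≈ 2.001.
|Δ from 2.236|: 1 0.169; 2 0.071; 3 0.041; 4 0.235.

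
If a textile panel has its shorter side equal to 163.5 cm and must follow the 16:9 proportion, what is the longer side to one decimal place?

16:9 ≈ 1.77778.
Longer side = 163.5 × 1.77778 ≈ 290.667 → 290.7 cm.

290.7 cm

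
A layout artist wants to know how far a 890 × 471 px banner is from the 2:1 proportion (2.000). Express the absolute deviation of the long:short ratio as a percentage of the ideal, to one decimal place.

5.5%

Ratio = 890 / 471 ≈ 1.8896.
Ideal 2:1 = 2.0000. |1.8896 − 2.0000| / 2.0000 ≈ 5.52% → 5.5%.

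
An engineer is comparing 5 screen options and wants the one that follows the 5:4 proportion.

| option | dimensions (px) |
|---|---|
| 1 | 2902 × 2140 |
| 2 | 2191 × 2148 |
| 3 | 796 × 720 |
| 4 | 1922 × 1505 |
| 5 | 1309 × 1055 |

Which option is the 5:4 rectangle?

5

Ratios (long/short): 1 ≈ 1.356; 2 ≈ 1.020; 3 ≈ 1.106; 4 ≈ 1.277; 5 ≈ 1.241.
5:4 ≈ 1.250; option 5 is nearest (Δ 0.009).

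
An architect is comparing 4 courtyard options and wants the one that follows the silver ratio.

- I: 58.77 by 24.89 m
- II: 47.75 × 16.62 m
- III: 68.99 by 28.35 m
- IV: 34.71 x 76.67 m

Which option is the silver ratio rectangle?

Target silver ratio ≈ 2.414.
I: 2.361 (Δ0.053)  II: 2.873 (Δ0.459)  III: 2.434 (Δ0.020)  IV: 2.209 (Δ0.205)

III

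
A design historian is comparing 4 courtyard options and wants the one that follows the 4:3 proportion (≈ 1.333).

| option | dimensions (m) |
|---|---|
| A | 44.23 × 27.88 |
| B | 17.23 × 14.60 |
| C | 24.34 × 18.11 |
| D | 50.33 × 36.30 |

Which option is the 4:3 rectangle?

Ratios (long/short): A ≈ 1.586; B ≈ 1.180; C ≈ 1.344; D ≈ 1.387.
4:3 ≈ 1.333; option C is nearest (Δ 0.011).

C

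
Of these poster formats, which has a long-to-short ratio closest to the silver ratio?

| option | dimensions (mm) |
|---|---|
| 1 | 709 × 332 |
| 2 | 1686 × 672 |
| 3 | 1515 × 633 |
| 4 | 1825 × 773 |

3

Target silver ratio ≈ 2.414.
1: 2.136 (Δ0.278)  2: 2.509 (Δ0.095)  3: 2.393 (Δ0.021)  4: 2.361 (Δ0.053)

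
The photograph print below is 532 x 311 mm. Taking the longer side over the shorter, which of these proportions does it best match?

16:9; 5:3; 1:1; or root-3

Ratio = 532 / 311 ≈ 1.711.
Distances: 16:9 1.778 (Δ 0.067); 5:3 1.667 (Δ 0.044); 1:1 1.000 (Δ 0.711); root-3 1.732 (Δ 0.021).

root-3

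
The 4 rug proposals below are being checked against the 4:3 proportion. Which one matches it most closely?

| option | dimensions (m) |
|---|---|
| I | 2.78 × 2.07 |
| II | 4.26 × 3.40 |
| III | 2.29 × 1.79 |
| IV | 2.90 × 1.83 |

I

Target 4:3 ≈ 1.333.
I: 1.343 (Δ0.010)  II: 1.253 (Δ0.080)  III: 1.279 (Δ0.054)  IV: 1.585 (Δ0.252)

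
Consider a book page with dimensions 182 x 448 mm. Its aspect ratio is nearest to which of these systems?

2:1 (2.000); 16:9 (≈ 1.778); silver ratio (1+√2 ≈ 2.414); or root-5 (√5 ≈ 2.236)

silver ratio

448/182 ≈ 2.462. Nearest candidates are silver ratio (2.414, off by 0.048) and root-5 (2.236, off by 0.226).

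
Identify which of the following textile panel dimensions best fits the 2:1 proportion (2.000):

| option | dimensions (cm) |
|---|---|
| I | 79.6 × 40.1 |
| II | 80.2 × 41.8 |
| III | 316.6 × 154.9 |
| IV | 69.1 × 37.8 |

Ratios (long/short): I ≈ 1.985; II ≈ 1.919; III ≈ 2.044; IV ≈ 1.828.
2:1 ≈ 2.000; option I is nearest (Δ 0.015).

I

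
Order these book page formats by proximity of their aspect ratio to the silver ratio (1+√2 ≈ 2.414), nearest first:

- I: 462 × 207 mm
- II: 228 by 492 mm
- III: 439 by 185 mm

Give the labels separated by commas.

Ratios: I = 462 / 207 ≈ 2.232; II = 492 / 228 ≈ 2.158; III = 439 / 185 ≈ 2.373.
|Δ from 2.414|: I 0.182; II 0.256; III 0.041.

III, I, II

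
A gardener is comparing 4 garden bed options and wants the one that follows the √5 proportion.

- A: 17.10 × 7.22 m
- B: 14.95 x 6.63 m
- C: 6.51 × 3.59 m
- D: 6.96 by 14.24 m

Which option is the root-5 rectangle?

B

Ratios (long/short): A ≈ 2.368; B ≈ 2.255; C ≈ 1.813; D ≈ 2.046.
root-5 ≈ 2.236; option B is nearest (Δ 0.019).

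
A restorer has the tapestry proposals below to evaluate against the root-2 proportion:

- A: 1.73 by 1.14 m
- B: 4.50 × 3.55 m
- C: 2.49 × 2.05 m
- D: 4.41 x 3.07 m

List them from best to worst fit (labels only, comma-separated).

D, A, B, C

Ratios: A = 1.73 / 1.14 ≈ 1.518; B = 4.50 / 3.55 ≈ 1.268; C = 2.49 / 2.05 ≈ 1.215; D = 4.41 / 3.07 ≈ 1.436.
|Δ from 1.414|: A 0.104; B 0.146; C 0.199; D 0.022.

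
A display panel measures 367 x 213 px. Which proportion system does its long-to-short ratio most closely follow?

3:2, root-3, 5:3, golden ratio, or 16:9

Ratio = 367 / 213 ≈ 1.723.
Distances: 3:2 1.500 (Δ 0.223); root-3 1.732 (Δ 0.009); 5:3 1.667 (Δ 0.056); golden ratio 1.618 (Δ 0.105); 16:9 1.778 (Δ 0.055).

root-3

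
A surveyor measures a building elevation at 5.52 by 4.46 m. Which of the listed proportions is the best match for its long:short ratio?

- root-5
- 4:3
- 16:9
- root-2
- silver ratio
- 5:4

5:4

5.52/4.46 ≈ 1.238. Nearest candidates are 5:4 (1.250, off by 0.012) and 4:3 (1.333, off by 0.095).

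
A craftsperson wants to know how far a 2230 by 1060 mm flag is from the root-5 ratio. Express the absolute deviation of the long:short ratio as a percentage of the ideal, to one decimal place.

5.9%

Ratio = 2230 / 1060 ≈ 2.1038.
Ideal root-5 ≈ 2.2361. |2.1038 − 2.2361| / 2.2361 ≈ 5.92% → 5.9%.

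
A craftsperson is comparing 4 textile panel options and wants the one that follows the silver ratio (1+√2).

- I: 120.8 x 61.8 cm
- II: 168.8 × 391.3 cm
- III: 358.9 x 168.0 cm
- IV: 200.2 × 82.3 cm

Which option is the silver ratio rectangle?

IV

Ratios (long/short): I ≈ 1.955; II ≈ 2.318; III ≈ 2.136; IV ≈ 2.433.
silver ratio ≈ 2.414; option IV is nearest (Δ 0.019).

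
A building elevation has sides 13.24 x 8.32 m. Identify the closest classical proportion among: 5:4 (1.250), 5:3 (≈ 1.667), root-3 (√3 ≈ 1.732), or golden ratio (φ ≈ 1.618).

13.24/8.32 ≈ 1.591. Nearest candidates are golden ratio (1.618, off by 0.027) and 5:3 (1.667, off by 0.076).

golden ratio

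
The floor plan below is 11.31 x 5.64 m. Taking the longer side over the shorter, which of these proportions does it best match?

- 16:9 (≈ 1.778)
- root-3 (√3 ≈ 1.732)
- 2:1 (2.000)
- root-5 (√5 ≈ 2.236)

11.31/5.64 ≈ 2.005. Nearest candidates are 2:1 (2.000, off by 0.005) and 16:9 (1.778, off by 0.227).

2:1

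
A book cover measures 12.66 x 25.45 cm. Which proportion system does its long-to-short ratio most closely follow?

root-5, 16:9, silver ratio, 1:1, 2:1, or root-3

2:1

Ratio = 25.45 / 12.66 ≈ 2.010.
Distances: root-5 2.236 (Δ 0.226); 16:9 1.778 (Δ 0.232); silver ratio 2.414 (Δ 0.404); 1:1 1.000 (Δ 1.010); 2:1 2.000 (Δ 0.010); root-3 1.732 (Δ 0.278).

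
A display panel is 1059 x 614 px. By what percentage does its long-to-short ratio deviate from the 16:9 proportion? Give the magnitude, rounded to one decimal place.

3.0%

Ratio = 1059 / 614 ≈ 1.7248.
Ideal 16:9 ≈ 1.7778. |1.7248 − 1.7778| / 1.7778 ≈ 2.98% → 3.0%.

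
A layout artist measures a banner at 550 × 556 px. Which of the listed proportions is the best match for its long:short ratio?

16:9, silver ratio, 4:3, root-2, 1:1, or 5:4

1:1

Ratio = 556 / 550 ≈ 1.011.
Distances: 16:9 1.778 (Δ 0.767); silver ratio 2.414 (Δ 1.403); 4:3 1.333 (Δ 0.322); root-2 1.414 (Δ 0.403); 1:1 1.000 (Δ 0.011); 5:4 1.250 (Δ 0.239).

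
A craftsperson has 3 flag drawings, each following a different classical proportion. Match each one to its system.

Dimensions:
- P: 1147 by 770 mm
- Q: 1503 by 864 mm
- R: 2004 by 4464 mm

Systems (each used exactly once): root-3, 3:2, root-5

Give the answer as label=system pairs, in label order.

Ratios: P ≈ 1.490; Q ≈ 1.740; R ≈ 2.228.
Targets: root-3 ≈ 1.732; 3:2 ≈ 1.500; root-5 ≈ 2.236.

P=3:2, Q=root-3, R=root-5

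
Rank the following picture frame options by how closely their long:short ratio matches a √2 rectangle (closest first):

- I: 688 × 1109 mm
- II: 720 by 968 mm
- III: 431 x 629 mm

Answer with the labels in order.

III, II, I

I: 1109/688 ≈ 1.612 → |1.612 − 1.414| = 0.198
II: 968/720 ≈ 1.344 → |1.344 − 1.414| = 0.070
III: 629/431 ≈ 1.459 → |1.459 − 1.414| = 0.045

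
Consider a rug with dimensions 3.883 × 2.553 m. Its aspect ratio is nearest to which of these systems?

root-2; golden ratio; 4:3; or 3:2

3:2

3.883/2.553 ≈ 1.521. Nearest candidates are 3:2 (1.500, off by 0.021) and golden ratio (1.618, off by 0.097).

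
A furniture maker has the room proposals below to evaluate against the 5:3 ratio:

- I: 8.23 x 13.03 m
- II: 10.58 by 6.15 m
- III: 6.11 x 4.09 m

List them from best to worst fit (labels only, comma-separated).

II, I, III

I: 13.03/8.23 ≈ 1.583 → |1.583 − 1.667| = 0.084
II: 10.58/6.15 ≈ 1.720 → |1.720 − 1.667| = 0.053
III: 6.11/4.09 ≈ 1.494 → |1.494 − 1.667| = 0.173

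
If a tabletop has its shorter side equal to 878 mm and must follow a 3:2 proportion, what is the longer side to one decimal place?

3:2 = 1.50000.
Longer side = 878 × 1.50000 ≈ 1317.000 → 1317.0 mm.

1317.0 mm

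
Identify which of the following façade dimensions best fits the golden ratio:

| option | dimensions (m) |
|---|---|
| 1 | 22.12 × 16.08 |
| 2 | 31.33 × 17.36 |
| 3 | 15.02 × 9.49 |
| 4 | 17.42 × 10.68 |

Ratios (long/short): 1 ≈ 1.376; 2 ≈ 1.805; 3 ≈ 1.583; 4 ≈ 1.631.
golden ratio ≈ 1.618; option 4 is nearest (Δ 0.013).

4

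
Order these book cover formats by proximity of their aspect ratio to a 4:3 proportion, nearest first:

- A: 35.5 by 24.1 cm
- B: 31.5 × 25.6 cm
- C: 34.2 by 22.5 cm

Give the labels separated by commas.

A: 35.5/24.1 ≈ 1.473 → |1.473 − 1.333| = 0.140
B: 31.5/25.6 ≈ 1.230 → |1.230 − 1.333| = 0.103
C: 34.2/22.5 ≈ 1.520 → |1.520 − 1.333| = 0.187

B, A, C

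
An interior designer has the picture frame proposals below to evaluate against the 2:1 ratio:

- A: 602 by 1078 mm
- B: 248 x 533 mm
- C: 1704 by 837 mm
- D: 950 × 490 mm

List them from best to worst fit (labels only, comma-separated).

Ratios: A = 1078 / 602 ≈ 1.791; B = 533 / 248 ≈ 2.149; C = 1704 / 837 ≈ 2.036; D = 950 / 490 ≈ 1.939.
|Δ from 2.000|: A 0.209; B 0.149; C 0.036; D 0.061.

C, D, B, A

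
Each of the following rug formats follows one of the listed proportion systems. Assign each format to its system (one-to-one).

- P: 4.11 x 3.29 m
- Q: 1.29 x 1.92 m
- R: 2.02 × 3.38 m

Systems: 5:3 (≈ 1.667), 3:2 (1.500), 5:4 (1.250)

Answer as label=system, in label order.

P=5:4, Q=3:2, R=5:3

P = 4.11/3.29 ≈ 1.249 → 5:4 (1.250)
Q = 1.92/1.29 ≈ 1.488 → 3:2 (1.500)
R = 3.38/2.02 ≈ 1.673 → 5:3 (1.667)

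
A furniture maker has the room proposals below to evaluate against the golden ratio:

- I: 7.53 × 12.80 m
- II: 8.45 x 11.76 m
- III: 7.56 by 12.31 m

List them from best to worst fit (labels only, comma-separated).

Ratios: I = 12.80 / 7.53 ≈ 1.700; II = 11.76 / 8.45 ≈ 1.392; III = 12.31 / 7.56 ≈ 1.628.
|Δ from 1.618|: I 0.082; II 0.226; III 0.010.

III, I, II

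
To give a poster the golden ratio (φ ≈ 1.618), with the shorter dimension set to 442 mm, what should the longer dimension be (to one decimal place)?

golden ratio ≈ 1.61803.
Longer side = 442 × 1.61803 ≈ 715.169 → 715.2 mm.

715.2 mm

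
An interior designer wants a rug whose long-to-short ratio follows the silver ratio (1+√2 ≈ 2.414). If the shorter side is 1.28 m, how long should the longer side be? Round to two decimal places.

3.09 m

silver ratio ≈ 2.41421.
Longer side = 1.28 × 2.41421 ≈ 3.0902 → 3.09 m.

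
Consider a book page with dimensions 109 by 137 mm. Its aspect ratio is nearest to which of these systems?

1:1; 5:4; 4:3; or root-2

Ratio = 137 / 109 ≈ 1.257.
Distances: 1:1 1.000 (Δ 0.257); 5:4 1.250 (Δ 0.007); 4:3 1.333 (Δ 0.076); root-2 1.414 (Δ 0.157).

5:4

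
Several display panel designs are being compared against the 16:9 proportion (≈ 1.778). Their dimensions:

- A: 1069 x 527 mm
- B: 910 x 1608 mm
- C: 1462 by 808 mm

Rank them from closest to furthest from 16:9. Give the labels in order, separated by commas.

B, C, A

Ratios: A = 1069 / 527 ≈ 2.028; B = 1608 / 910 ≈ 1.767; C = 1462 / 808 ≈ 1.809.
|Δ from 1.778|: A 0.250; B 0.011; C 0.031.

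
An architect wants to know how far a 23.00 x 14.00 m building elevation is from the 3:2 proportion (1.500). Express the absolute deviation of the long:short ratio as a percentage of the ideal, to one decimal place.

Ratio = 23.00 / 14.00 ≈ 1.6429.
Ideal 3:2 = 1.5000. |1.6429 − 1.5000| / 1.5000 ≈ 9.53% → 9.5%.

9.5%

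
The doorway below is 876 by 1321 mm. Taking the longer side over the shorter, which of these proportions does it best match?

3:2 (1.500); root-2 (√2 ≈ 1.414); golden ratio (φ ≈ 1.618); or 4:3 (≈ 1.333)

3:2

Ratio = 1321 / 876 ≈ 1.508.
Distances: 3:2 1.500 (Δ 0.008); root-2 1.414 (Δ 0.094); golden ratio 1.618 (Δ 0.110); 4:3 1.333 (Δ 0.175).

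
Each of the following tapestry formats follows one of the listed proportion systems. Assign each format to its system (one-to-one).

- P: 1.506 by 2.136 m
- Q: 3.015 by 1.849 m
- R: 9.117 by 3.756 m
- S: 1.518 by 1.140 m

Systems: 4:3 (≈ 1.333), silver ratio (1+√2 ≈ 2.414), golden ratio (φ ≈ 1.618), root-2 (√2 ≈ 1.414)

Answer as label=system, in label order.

P=root-2, Q=golden ratio, R=silver ratio, S=4:3

Ratios: P ≈ 1.418; Q ≈ 1.631; R ≈ 2.427; S ≈ 1.332.
Targets: 4:3 ≈ 1.333; silver ratio ≈ 2.414; golden ratio ≈ 1.618; root-2 ≈ 1.414.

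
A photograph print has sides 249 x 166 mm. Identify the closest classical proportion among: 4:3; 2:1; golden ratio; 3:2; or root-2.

3:2

249/166 ≈ 1.500. Nearest candidates are 3:2 (1.500, off by 0.000) and root-2 (1.414, off by 0.086).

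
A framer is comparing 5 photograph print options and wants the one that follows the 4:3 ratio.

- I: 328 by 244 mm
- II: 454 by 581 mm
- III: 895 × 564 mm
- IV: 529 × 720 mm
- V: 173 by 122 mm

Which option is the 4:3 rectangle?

Target 4:3 ≈ 1.333.
I: 1.344 (Δ0.011)  II: 1.280 (Δ0.053)  III: 1.587 (Δ0.254)  IV: 1.361 (Δ0.028)  V: 1.418 (Δ0.085)

I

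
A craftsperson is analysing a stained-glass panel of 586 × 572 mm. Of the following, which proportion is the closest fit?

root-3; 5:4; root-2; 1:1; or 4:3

Ratio = 586 / 572 ≈ 1.024.
Distances: root-3 1.732 (Δ 0.708); 5:4 1.250 (Δ 0.226); root-2 1.414 (Δ 0.390); 1:1 1.000 (Δ 0.024); 4:3 1.333 (Δ 0.309).

1:1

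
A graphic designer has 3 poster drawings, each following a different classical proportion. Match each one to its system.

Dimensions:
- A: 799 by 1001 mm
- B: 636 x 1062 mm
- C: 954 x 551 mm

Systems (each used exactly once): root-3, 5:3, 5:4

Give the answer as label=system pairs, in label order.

A=5:4, B=5:3, C=root-3

A = 1001/799 ≈ 1.253 → 5:4 (1.250)
B = 1062/636 ≈ 1.670 → 5:3 (1.667)
C = 954/551 ≈ 1.731 → root-3 (1.732)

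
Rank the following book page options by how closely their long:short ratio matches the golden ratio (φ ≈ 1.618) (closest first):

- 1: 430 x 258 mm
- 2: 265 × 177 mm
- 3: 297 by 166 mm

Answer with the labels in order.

1: 430/258 ≈ 1.667 → |1.667 − 1.618| = 0.049
2: 265/177 ≈ 1.497 → |1.497 − 1.618| = 0.121
3: 297/166 ≈ 1.789 → |1.789 − 1.618| = 0.171

1, 2, 3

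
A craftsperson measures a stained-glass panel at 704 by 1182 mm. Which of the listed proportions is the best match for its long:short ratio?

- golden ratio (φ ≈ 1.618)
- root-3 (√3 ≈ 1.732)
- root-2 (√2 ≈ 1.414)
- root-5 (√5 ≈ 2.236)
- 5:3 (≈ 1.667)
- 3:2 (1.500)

5:3

1182/704 ≈ 1.679. Nearest candidates are 5:3 (1.667, off by 0.012) and root-3 (1.732, off by 0.053).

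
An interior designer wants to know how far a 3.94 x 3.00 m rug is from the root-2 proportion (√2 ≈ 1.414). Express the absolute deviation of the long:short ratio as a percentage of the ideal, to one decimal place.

7.1%

Ratio = 3.94 / 3.00 ≈ 1.3133.
Ideal root-2 ≈ 1.4142. |1.3133 − 1.4142| / 1.4142 ≈ 7.13% → 7.1%.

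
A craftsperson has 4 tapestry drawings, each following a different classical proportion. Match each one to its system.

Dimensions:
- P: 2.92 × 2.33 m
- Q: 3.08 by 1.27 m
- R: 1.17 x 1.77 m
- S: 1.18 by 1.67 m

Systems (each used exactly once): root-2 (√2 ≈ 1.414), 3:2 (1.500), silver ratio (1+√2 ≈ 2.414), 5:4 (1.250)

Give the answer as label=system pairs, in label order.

P = 2.92/2.33 ≈ 1.253 → 5:4 (1.250)
Q = 3.08/1.27 ≈ 2.425 → silver ratio (2.414)
R = 1.77/1.17 ≈ 1.513 → 3:2 (1.500)
S = 1.67/1.18 ≈ 1.415 → root-2 (1.414)

P=5:4, Q=silver ratio, R=3:2, S=root-2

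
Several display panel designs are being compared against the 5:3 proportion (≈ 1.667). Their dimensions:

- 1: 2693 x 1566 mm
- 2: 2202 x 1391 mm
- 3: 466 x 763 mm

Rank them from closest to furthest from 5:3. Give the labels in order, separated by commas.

3, 1, 2

Ratios: 1 = 2693 / 1566 ≈ 1.720; 2 = 2202 / 1391 ≈ 1.583; 3 = 763 / 466 ≈ 1.637.
|Δ from 1.667|: 1 0.053; 2 0.084; 3 0.030.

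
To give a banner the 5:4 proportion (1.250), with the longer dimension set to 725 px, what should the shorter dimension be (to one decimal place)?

5:4 = 1.25000.
Shorter side = 725 ÷ 1.25000 ≈ 580.000 → 580.0 px.

580.0 px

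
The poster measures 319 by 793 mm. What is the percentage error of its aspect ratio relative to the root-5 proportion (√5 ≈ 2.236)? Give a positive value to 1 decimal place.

Ratio = 793 / 319 ≈ 2.4859.
Ideal root-5 ≈ 2.2361. |2.4859 − 2.2361| / 2.2361 ≈ 11.17% → 11.2%.

11.2%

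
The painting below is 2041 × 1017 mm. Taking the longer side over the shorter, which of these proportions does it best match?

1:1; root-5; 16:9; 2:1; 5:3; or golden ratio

2:1

2041/1017 ≈ 2.007. Nearest candidates are 2:1 (2.000, off by 0.007) and 16:9 (1.778, off by 0.229).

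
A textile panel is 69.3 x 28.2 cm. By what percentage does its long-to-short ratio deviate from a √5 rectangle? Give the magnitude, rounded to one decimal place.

9.9%

Ratio = 69.3 / 28.2 ≈ 2.4574.
Ideal root-5 ≈ 2.2361. |2.4574 − 2.2361| / 2.2361 ≈ 9.90% → 9.9%.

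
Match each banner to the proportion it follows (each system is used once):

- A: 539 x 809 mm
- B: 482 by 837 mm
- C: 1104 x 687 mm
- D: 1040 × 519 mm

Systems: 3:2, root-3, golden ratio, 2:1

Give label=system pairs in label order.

Ratios: A ≈ 1.501; B ≈ 1.737; C ≈ 1.607; D ≈ 2.004.
Targets: 3:2 ≈ 1.500; root-3 ≈ 1.732; golden ratio ≈ 1.618; 2:1 ≈ 2.000.

A=3:2, B=root-3, C=golden ratio, D=2:1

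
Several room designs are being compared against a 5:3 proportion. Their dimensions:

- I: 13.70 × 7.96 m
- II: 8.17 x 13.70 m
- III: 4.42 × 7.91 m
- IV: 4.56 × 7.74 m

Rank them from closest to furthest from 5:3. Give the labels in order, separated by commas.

I: 13.70/7.96 ≈ 1.721 → |1.721 − 1.667| = 0.054
II: 13.70/8.17 ≈ 1.677 → |1.677 − 1.667| = 0.010
III: 7.91/4.42 ≈ 1.790 → |1.790 − 1.667| = 0.123
IV: 7.74/4.56 ≈ 1.697 → |1.697 − 1.667| = 0.030

II, IV, I, III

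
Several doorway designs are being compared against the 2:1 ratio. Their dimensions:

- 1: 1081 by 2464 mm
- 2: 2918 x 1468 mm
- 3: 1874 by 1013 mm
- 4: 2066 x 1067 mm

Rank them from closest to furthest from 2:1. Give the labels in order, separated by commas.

2, 4, 3, 1

1: 2464/1081 ≈ 2.279 → |2.279 − 2.000| = 0.279
2: 2918/1468 ≈ 1.988 → |1.988 − 2.000| = 0.012
3: 1874/1013 ≈ 1.850 → |1.850 − 2.000| = 0.150
4: 2066/1067 ≈ 1.936 → |1.936 − 2.000| = 0.064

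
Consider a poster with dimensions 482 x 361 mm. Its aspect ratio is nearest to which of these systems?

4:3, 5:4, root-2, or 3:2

4:3

Ratio = 482 / 361 ≈ 1.335.
Distances: 4:3 1.333 (Δ 0.002); 5:4 1.250 (Δ 0.085); root-2 1.414 (Δ 0.079); 3:2 1.500 (Δ 0.165).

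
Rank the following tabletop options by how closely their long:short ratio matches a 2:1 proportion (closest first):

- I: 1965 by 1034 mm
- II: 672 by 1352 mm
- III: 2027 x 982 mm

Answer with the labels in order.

I: 1965/1034 ≈ 1.900 → |1.900 − 2.000| = 0.100
II: 1352/672 ≈ 2.012 → |2.012 − 2.000| = 0.012
III: 2027/982 ≈ 2.064 → |2.064 − 2.000| = 0.064

II, III, I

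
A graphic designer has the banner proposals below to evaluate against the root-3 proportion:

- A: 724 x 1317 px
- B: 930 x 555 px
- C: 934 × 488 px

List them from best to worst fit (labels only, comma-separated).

Ratios: A = 1317 / 724 ≈ 1.819; B = 930 / 555 ≈ 1.676; C = 934 / 488 ≈ 1.914.
|Δ from 1.732|: A 0.087; B 0.056; C 0.182.

B, A, C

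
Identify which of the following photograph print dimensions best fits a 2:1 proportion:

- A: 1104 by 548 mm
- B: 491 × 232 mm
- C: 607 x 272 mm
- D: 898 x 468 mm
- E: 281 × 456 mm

Ratios (long/short): A ≈ 2.015; B ≈ 2.116; C ≈ 2.232; D ≈ 1.919; E ≈ 1.623.
2:1 ≈ 2.000; option A is nearest (Δ 0.015).

A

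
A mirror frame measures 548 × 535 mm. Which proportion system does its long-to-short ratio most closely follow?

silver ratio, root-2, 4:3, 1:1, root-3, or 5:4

1:1

Ratio = 548 / 535 ≈ 1.024.
Distances: silver ratio 2.414 (Δ 1.390); root-2 1.414 (Δ 0.390); 4:3 1.333 (Δ 0.309); 1:1 1.000 (Δ 0.024); root-3 1.732 (Δ 0.708); 5:4 1.250 (Δ 0.226).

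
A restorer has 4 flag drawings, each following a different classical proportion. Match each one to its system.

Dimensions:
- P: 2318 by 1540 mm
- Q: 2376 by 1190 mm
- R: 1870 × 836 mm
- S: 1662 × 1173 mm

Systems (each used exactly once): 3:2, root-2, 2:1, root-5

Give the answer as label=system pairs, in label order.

Ratios: P ≈ 1.505; Q ≈ 1.997; R ≈ 2.237; S ≈ 1.417.
Targets: 3:2 ≈ 1.500; root-2 ≈ 1.414; 2:1 ≈ 2.000; root-5 ≈ 2.236.

P=3:2, Q=2:1, R=root-5, S=root-2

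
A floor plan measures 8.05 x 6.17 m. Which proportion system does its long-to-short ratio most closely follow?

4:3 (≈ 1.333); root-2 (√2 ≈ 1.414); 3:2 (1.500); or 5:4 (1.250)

4:3

Ratio = 8.05 / 6.17 ≈ 1.305.
Distances: 4:3 1.333 (Δ 0.028); root-2 1.414 (Δ 0.109); 3:2 1.500 (Δ 0.195); 5:4 1.250 (Δ 0.055).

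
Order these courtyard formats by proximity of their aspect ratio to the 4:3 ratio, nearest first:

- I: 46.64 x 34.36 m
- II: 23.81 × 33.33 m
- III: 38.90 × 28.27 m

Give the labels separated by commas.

I, III, II

Ratios: I = 46.64 / 34.36 ≈ 1.357; II = 33.33 / 23.81 ≈ 1.400; III = 38.90 / 28.27 ≈ 1.376.
|Δ from 1.333|: I 0.024; II 0.067; III 0.043.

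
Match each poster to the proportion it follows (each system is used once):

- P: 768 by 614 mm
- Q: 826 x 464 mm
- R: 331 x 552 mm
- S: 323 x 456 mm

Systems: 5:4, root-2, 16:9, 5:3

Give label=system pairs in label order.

P=5:4, Q=16:9, R=5:3, S=root-2

P = 768/614 ≈ 1.251 → 5:4 (1.250)
Q = 826/464 ≈ 1.780 → 16:9 (1.778)
R = 552/331 ≈ 1.668 → 5:3 (1.667)
S = 456/323 ≈ 1.412 → root-2 (1.414)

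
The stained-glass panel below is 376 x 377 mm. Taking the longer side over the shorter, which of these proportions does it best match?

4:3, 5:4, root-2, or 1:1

1:1

Ratio = 377 / 376 ≈ 1.003.
Distances: 4:3 1.333 (Δ 0.330); 5:4 1.250 (Δ 0.247); root-2 1.414 (Δ 0.411); 1:1 1.000 (Δ 0.003).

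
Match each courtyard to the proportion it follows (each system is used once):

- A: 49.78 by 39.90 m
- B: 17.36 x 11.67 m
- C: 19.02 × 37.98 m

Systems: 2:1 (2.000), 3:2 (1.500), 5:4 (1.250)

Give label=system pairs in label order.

A=5:4, B=3:2, C=2:1

Ratios: A ≈ 1.248; B ≈ 1.488; C ≈ 1.997.
Targets: 2:1 ≈ 2.000; 3:2 ≈ 1.500; 5:4 ≈ 1.250.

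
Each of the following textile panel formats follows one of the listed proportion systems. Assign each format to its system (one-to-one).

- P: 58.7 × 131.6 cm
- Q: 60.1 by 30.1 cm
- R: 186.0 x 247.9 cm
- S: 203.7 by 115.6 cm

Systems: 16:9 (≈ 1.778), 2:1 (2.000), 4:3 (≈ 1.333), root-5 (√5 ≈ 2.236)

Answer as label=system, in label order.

Ratios: P ≈ 2.242; Q ≈ 1.997; R ≈ 1.333; S ≈ 1.762.
Targets: 16:9 ≈ 1.778; 2:1 ≈ 2.000; 4:3 ≈ 1.333; root-5 ≈ 2.236.

P=root-5, Q=2:1, R=4:3, S=16:9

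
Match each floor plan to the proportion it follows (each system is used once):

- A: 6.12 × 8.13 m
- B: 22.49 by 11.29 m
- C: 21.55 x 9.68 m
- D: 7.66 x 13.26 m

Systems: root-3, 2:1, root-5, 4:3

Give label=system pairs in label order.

Ratios: A ≈ 1.328; B ≈ 1.992; C ≈ 2.226; D ≈ 1.731.
Targets: root-3 ≈ 1.732; 2:1 ≈ 2.000; root-5 ≈ 2.236; 4:3 ≈ 1.333.

A=4:3, B=2:1, C=root-5, D=root-3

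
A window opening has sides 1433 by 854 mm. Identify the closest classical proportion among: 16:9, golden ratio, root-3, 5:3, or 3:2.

1433/854 ≈ 1.678. Nearest candidates are 5:3 (1.667, off by 0.011) and root-3 (1.732, off by 0.054).

5:3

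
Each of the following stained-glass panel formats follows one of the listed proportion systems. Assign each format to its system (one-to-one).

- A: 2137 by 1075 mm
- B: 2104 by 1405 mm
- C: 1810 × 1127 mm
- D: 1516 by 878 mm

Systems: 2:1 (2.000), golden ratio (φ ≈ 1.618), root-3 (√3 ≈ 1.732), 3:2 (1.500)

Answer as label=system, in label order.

Ratios: A ≈ 1.988; B ≈ 1.498; C ≈ 1.606; D ≈ 1.727.
Targets: 2:1 ≈ 2.000; golden ratio ≈ 1.618; root-3 ≈ 1.732; 3:2 ≈ 1.500.

A=2:1, B=3:2, C=golden ratio, D=root-3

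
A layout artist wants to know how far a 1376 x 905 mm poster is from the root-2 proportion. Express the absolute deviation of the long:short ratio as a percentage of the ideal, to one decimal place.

Ratio = 1376 / 905 ≈ 1.5204.
Ideal root-2 ≈ 1.4142. |1.5204 − 1.4142| / 1.4142 ≈ 7.51% → 7.5%.

7.5%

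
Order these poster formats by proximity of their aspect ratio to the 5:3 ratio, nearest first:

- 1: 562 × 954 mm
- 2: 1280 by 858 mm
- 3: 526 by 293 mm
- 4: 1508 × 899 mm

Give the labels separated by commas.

1: 954/562 ≈ 1.698 → |1.698 − 1.667| = 0.031
2: 1280/858 ≈ 1.492 → |1.492 − 1.667| = 0.175
3: 526/293 ≈ 1.795 → |1.795 − 1.667| = 0.128
4: 1508/899 ≈ 1.677 → |1.677 − 1.667| = 0.010

4, 1, 3, 2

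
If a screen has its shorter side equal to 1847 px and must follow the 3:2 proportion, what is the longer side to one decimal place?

2770.5 px

3:2 = 1.50000.
Longer side = 1847 × 1.50000 ≈ 2770.500 → 2770.5 px.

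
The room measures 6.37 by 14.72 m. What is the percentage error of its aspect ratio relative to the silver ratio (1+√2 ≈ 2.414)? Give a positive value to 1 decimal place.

4.3%

Ratio = 14.72 / 6.37 ≈ 2.3108.
Ideal silver ratio ≈ 2.4142. |2.3108 − 2.4142| / 2.4142 ≈ 4.28% → 4.3%.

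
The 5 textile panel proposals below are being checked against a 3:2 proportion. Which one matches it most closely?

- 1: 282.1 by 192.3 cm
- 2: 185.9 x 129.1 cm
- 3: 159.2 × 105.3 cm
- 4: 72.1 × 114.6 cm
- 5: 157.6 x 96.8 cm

Ratios (long/short): 1 ≈ 1.467; 2 ≈ 1.440; 3 ≈ 1.512; 4 ≈ 1.589; 5 ≈ 1.628.
3:2 ≈ 1.500; option 3 is nearest (Δ 0.012).

3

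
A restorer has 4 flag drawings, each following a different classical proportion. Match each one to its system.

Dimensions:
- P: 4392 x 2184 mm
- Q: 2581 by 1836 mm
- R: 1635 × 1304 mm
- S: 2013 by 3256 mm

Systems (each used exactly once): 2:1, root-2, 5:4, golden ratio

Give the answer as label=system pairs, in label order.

P = 4392/2184 ≈ 2.011 → 2:1 (2.000)
Q = 2581/1836 ≈ 1.406 → root-2 (1.414)
R = 1635/1304 ≈ 1.254 → 5:4 (1.250)
S = 3256/2013 ≈ 1.617 → golden ratio (1.618)

P=2:1, Q=root-2, R=5:4, S=golden ratio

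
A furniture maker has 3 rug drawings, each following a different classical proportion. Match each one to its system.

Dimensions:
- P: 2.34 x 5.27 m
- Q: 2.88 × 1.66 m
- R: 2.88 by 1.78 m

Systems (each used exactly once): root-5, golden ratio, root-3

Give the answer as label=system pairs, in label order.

P = 5.27/2.34 ≈ 2.252 → root-5 (2.236)
Q = 2.88/1.66 ≈ 1.735 → root-3 (1.732)
R = 2.88/1.78 ≈ 1.618 → golden ratio (1.618)

P=root-5, Q=root-3, R=golden ratio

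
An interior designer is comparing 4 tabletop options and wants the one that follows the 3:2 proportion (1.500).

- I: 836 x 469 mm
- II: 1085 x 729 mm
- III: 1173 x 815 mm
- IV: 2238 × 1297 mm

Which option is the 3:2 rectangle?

II

Ratios (long/short): I ≈ 1.783; II ≈ 1.488; III ≈ 1.439; IV ≈ 1.726.
3:2 ≈ 1.500; option II is nearest (Δ 0.012).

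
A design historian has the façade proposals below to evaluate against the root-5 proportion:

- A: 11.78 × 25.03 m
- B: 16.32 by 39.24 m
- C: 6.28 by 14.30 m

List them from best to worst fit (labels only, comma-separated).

C, A, B

Ratios: A = 25.03 / 11.78 ≈ 2.125; B = 39.24 / 16.32 ≈ 2.404; C = 14.30 / 6.28 ≈ 2.277.
|Δ from 2.236|: A 0.111; B 0.168; C 0.041.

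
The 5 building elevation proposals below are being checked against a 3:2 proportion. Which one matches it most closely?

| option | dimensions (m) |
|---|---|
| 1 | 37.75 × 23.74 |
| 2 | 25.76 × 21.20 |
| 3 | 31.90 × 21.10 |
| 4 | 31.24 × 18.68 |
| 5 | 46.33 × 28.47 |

3

Target 3:2 ≈ 1.500.
1: 1.590 (Δ0.090)  2: 1.215 (Δ0.285)  3: 1.512 (Δ0.012)  4: 1.672 (Δ0.172)  5: 1.627 (Δ0.127)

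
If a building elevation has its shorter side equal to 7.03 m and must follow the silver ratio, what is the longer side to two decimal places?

silver ratio ≈ 2.41421.
Longer side = 7.03 × 2.41421 ≈ 16.9719 → 16.97 m.

16.97 m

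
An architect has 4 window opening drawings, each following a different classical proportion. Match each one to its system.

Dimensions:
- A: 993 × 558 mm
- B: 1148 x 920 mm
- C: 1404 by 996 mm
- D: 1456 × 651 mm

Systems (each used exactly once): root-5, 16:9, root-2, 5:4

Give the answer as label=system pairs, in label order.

A = 993/558 ≈ 1.780 → 16:9 (1.778)
B = 1148/920 ≈ 1.248 → 5:4 (1.250)
C = 1404/996 ≈ 1.410 → root-2 (1.414)
D = 1456/651 ≈ 2.237 → root-5 (2.236)

A=16:9, B=5:4, C=root-2, D=root-5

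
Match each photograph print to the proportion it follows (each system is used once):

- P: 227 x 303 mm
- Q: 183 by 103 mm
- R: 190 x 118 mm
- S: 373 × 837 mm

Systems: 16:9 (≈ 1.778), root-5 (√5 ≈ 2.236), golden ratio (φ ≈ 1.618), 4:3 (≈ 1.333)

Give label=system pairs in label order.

P=4:3, Q=16:9, R=golden ratio, S=root-5

P = 303/227 ≈ 1.335 → 4:3 (1.333)
Q = 183/103 ≈ 1.777 → 16:9 (1.778)
R = 190/118 ≈ 1.610 → golden ratio (1.618)
S = 837/373 ≈ 2.244 → root-5 (2.236)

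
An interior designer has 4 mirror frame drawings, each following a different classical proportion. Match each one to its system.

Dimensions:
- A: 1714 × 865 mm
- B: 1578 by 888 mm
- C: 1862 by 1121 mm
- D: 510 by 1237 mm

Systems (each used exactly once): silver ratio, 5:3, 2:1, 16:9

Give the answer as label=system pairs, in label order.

Ratios: A ≈ 1.982; B ≈ 1.777; C ≈ 1.661; D ≈ 2.425.
Targets: silver ratio ≈ 2.414; 5:3 ≈ 1.667; 2:1 ≈ 2.000; 16:9 ≈ 1.778.

A=2:1, B=16:9, C=5:3, D=silver ratio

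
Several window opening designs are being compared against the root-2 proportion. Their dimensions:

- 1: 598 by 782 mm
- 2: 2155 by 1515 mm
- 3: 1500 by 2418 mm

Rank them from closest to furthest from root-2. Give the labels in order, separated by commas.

Ratios: 1 = 782 / 598 ≈ 1.308; 2 = 2155 / 1515 ≈ 1.422; 3 = 2418 / 1500 ≈ 1.612.
|Δ from 1.414|: 1 0.106; 2 0.008; 3 0.198.

2, 1, 3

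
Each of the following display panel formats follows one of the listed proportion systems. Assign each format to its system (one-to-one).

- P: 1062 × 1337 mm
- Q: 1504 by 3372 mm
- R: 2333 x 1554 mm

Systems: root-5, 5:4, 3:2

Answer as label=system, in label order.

Ratios: P ≈ 1.259; Q ≈ 2.242; R ≈ 1.501.
Targets: root-5 ≈ 2.236; 5:4 ≈ 1.250; 3:2 ≈ 1.500.

P=5:4, Q=root-5, R=3:2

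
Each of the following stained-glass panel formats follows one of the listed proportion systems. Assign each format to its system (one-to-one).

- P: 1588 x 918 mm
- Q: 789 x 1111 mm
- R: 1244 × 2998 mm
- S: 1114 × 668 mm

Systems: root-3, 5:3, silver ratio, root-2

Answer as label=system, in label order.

P=root-3, Q=root-2, R=silver ratio, S=5:3

Ratios: P ≈ 1.730; Q ≈ 1.408; R ≈ 2.410; S ≈ 1.668.
Targets: root-3 ≈ 1.732; 5:3 ≈ 1.667; silver ratio ≈ 2.414; root-2 ≈ 1.414.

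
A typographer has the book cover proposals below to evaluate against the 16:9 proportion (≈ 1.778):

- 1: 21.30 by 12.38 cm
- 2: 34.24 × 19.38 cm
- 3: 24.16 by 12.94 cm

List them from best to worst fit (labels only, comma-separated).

1: 21.30/12.38 ≈ 1.721 → |1.721 − 1.778| = 0.057
2: 34.24/19.38 ≈ 1.767 → |1.767 − 1.778| = 0.011
3: 24.16/12.94 ≈ 1.867 → |1.867 − 1.778| = 0.089

2, 1, 3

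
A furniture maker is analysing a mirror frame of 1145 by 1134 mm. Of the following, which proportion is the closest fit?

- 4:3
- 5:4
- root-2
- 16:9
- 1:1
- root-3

Ratio = 1145 / 1134 ≈ 1.010.
Distances: 4:3 1.333 (Δ 0.323); 5:4 1.250 (Δ 0.240); root-2 1.414 (Δ 0.404); 16:9 1.778 (Δ 0.768); 1:1 1.000 (Δ 0.010); root-3 1.732 (Δ 0.722).

1:1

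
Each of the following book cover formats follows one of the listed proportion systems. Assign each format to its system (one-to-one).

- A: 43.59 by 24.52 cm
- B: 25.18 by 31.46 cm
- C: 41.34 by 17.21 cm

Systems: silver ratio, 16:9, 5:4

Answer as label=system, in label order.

Ratios: A ≈ 1.778; B ≈ 1.249; C ≈ 2.402.
Targets: silver ratio ≈ 2.414; 16:9 ≈ 1.778; 5:4 ≈ 1.250.

A=16:9, B=5:4, C=silver ratio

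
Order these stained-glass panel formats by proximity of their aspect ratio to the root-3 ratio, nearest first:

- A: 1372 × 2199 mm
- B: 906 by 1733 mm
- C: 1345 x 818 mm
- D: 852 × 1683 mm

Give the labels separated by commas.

C, A, B, D

Ratios: A = 2199 / 1372 ≈ 1.603; B = 1733 / 906 ≈ 1.913; C = 1345 / 818 ≈ 1.644; D = 1683 / 852 ≈ 1.975.
|Δ from 1.732|: A 0.129; B 0.181; C 0.088; D 0.243.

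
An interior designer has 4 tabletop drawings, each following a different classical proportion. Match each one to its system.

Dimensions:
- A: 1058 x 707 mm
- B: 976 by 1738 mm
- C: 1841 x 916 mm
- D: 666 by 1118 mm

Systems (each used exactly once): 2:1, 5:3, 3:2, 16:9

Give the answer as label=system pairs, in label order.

A = 1058/707 ≈ 1.496 → 3:2 (1.500)
B = 1738/976 ≈ 1.781 → 16:9 (1.778)
C = 1841/916 ≈ 2.010 → 2:1 (2.000)
D = 1118/666 ≈ 1.679 → 5:3 (1.667)

A=3:2, B=16:9, C=2:1, D=5:3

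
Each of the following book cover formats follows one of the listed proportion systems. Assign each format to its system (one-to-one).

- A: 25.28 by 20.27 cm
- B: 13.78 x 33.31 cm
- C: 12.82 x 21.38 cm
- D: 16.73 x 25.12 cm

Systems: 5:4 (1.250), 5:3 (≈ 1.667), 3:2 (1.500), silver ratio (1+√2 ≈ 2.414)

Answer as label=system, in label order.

A=5:4, B=silver ratio, C=5:3, D=3:2

Ratios: A ≈ 1.247; B ≈ 2.417; C ≈ 1.668; D ≈ 1.501.
Targets: 5:4 ≈ 1.250; 5:3 ≈ 1.667; 3:2 ≈ 1.500; silver ratio ≈ 2.414.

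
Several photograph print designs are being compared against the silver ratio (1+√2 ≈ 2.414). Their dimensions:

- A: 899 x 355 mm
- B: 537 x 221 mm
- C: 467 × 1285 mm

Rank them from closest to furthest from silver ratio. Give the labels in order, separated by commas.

B, A, C

A: 899/355 ≈ 2.532 → |2.532 − 2.414| = 0.118
B: 537/221 ≈ 2.430 → |2.430 − 2.414| = 0.016
C: 1285/467 ≈ 2.752 → |2.752 − 2.414| = 0.338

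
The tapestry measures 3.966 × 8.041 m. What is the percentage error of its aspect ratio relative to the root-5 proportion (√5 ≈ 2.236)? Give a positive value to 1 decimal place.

9.3%

Ratio = 8.041 / 3.966 ≈ 2.0275.
Ideal root-5 ≈ 2.2361. |2.0275 − 2.2361| / 2.2361 ≈ 9.33% → 9.3%.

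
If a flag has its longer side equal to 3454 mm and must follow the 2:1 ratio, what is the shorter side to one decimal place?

1727.0 mm

2:1 = 2.00000.
Shorter side = 3454 ÷ 2.00000 ≈ 1727.000 → 1727.0 mm.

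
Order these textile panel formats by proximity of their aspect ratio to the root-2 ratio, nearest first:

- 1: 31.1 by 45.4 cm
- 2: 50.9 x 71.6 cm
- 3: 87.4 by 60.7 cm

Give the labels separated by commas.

2, 3, 1

Ratios: 1 = 45.4 / 31.1 ≈ 1.460; 2 = 71.6 / 50.9 ≈ 1.407; 3 = 87.4 / 60.7 ≈ 1.440.
|Δ from 1.414|: 1 0.046; 2 0.007; 3 0.026.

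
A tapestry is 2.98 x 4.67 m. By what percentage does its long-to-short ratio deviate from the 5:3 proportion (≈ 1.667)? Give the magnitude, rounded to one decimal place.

6.0%

Ratio = 4.67 / 2.98 ≈ 1.5671.
Ideal 5:3 ≈ 1.6667. |1.5671 − 1.6667| / 1.6667 ≈ 5.98% → 6.0%.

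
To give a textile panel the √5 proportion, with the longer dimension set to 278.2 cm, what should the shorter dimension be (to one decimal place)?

124.4 cm

root-5 ≈ 2.23607.
Shorter side = 278.2 ÷ 2.23607 ≈ 124.415 → 124.4 cm.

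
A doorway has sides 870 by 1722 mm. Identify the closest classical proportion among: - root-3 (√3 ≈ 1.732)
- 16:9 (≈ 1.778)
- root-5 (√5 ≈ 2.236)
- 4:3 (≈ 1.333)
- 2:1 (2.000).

2:1

Ratio = 1722 / 870 ≈ 1.979.
Distances: root-3 1.732 (Δ 0.247); 16:9 1.778 (Δ 0.201); root-5 2.236 (Δ 0.257); 4:3 1.333 (Δ 0.646); 2:1 2.000 (Δ 0.021).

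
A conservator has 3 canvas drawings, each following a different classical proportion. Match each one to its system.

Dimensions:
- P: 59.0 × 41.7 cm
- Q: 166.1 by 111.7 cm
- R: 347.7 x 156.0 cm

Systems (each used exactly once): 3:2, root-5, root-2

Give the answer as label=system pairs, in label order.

P=root-2, Q=3:2, R=root-5

P = 59.0/41.7 ≈ 1.415 → root-2 (1.414)
Q = 166.1/111.7 ≈ 1.487 → 3:2 (1.500)
R = 347.7/156.0 ≈ 2.229 → root-5 (2.236)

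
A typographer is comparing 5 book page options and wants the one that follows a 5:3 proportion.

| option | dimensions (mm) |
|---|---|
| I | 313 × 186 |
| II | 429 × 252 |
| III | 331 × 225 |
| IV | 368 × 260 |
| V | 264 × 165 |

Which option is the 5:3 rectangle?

Target 5:3 ≈ 1.667.
I: 1.683 (Δ0.016)  II: 1.702 (Δ0.035)  III: 1.471 (Δ0.196)  IV: 1.415 (Δ0.252)  V: 1.600 (Δ0.067)

I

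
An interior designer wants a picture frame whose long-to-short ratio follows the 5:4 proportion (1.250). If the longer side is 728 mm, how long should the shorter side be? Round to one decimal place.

5:4 = 1.25000.
Shorter side = 728 ÷ 1.25000 ≈ 582.400 → 582.4 mm.

582.4 mm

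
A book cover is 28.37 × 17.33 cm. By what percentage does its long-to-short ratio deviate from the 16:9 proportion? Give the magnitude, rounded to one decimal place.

Ratio = 28.37 / 17.33 ≈ 1.6370.
Ideal 16:9 ≈ 1.7778. |1.6370 − 1.7778| / 1.7778 ≈ 7.92% → 7.9%.

7.9%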